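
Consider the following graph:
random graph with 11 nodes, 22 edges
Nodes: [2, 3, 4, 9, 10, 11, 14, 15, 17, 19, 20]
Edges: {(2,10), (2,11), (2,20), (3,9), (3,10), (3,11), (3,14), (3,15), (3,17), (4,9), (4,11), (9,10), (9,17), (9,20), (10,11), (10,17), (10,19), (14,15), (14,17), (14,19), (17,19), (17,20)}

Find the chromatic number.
Clique number ω(G) = 4 (lower bound: χ ≥ ω).
The clique on [3, 9, 10, 17] has size 4, forcing χ ≥ 4, and the coloring below uses 4 colors, so χ(G) = 4.
A valid 4-coloring: color 1: [2, 3, 4, 19]; color 2: [11, 15, 17]; color 3: [10, 14, 20]; color 4: [9].

χ(G) = 4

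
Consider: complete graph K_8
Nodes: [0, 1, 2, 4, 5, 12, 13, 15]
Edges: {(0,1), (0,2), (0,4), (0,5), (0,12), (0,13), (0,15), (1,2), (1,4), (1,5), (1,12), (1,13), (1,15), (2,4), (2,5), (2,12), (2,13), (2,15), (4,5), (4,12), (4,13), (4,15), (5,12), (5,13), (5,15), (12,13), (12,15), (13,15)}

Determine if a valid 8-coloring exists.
Yes, G is 8-colorable

A valid 8-coloring: color 1: [12]; color 2: [2]; color 3: [15]; color 4: [1]; color 5: [4]; color 6: [0]; color 7: [5]; color 8: [13].
(χ(G) = 8 ≤ 8.)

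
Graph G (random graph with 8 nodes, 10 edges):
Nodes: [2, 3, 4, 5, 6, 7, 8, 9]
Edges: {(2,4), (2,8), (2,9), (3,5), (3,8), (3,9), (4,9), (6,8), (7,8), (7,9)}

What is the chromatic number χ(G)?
χ(G) = 3

Clique number ω(G) = 3 (lower bound: χ ≥ ω).
The clique on [2, 4, 9] has size 3, forcing χ ≥ 3, and the coloring below uses 3 colors, so χ(G) = 3.
A valid 3-coloring: color 1: [5, 8, 9]; color 2: [3, 4, 6, 7]; color 3: [2].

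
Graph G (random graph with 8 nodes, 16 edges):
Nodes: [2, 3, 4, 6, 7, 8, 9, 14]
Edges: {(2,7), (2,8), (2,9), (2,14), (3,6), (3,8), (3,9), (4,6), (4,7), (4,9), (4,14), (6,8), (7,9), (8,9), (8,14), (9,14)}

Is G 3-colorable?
The clique on vertices [2, 8, 9, 14] has size 4 > 3, so it alone needs 4 colors.

No, G is not 3-colorable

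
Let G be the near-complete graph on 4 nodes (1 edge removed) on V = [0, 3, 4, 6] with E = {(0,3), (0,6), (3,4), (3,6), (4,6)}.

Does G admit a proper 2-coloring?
The clique on vertices [0, 3, 6] has size 3 > 2, so it alone needs 3 colors.

No, G is not 2-colorable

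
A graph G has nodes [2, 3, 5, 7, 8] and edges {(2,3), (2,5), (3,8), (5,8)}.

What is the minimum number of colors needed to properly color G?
Clique number ω(G) = 2 (lower bound: χ ≥ ω).
The graph is bipartite (no odd cycle), so 2 colors suffice: χ(G) = 2.
A valid 2-coloring: color 1: [3, 5, 7]; color 2: [2, 8].

χ(G) = 2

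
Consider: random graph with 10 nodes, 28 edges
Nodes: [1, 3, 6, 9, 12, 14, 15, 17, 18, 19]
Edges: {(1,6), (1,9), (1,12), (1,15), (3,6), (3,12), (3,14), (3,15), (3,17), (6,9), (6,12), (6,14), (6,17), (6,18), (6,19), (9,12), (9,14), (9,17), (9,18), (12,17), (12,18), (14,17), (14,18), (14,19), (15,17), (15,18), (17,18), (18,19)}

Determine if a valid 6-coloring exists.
A valid 6-coloring: color 1: [6, 15]; color 2: [1, 3, 18]; color 3: [17, 19]; color 4: [12, 14]; color 5: [9].
(χ(G) = 5 ≤ 6.)

Yes, G is 6-colorable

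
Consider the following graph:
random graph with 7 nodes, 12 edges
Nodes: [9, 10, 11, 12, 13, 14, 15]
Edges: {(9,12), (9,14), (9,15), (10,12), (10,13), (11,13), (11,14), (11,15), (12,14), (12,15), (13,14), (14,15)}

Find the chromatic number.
Clique number ω(G) = 4 (lower bound: χ ≥ ω).
The clique on [9, 12, 14, 15] has size 4, forcing χ ≥ 4, and the coloring below uses 4 colors, so χ(G) = 4.
A valid 4-coloring: color 1: [10, 14]; color 2: [11, 12]; color 3: [13, 15]; color 4: [9].

χ(G) = 4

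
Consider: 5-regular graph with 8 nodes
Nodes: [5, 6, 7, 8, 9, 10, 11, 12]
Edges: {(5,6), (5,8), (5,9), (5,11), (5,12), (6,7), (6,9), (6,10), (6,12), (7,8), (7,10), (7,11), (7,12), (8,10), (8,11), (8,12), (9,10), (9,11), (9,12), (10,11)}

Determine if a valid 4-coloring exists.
Yes, G is 4-colorable

A valid 4-coloring: color 1: [7, 9]; color 2: [6, 8]; color 3: [5, 10]; color 4: [11, 12].
(χ(G) = 4 ≤ 4.)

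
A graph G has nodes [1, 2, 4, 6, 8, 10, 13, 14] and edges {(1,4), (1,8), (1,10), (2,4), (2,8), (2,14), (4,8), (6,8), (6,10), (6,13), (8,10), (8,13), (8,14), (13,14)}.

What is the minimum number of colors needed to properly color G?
Clique number ω(G) = 3 (lower bound: χ ≥ ω).
Odd cycle [1, 4, 2, 14, 13, 6, 10] needs 3 colors (χ ≥ 3).
Vertex 8 is adjacent to every vertex of [1, 2, 4, 6, 10, 13, 14], which already need 3 colors among themselves, so 8 needs a new color (χ ≥ 4).
The coloring below uses 4 colors, so χ(G) = 4.
A valid 4-coloring: color 1: [8]; color 2: [1, 2, 6]; color 3: [4, 10, 14]; color 4: [13].

χ(G) = 4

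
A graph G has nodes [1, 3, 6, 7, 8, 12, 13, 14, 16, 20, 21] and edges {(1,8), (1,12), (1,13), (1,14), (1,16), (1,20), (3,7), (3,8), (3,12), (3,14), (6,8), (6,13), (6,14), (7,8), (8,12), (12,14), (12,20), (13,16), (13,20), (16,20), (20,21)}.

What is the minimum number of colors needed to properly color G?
Clique number ω(G) = 4 (lower bound: χ ≥ ω).
The clique on [1, 13, 16, 20] has size 4, forcing χ ≥ 4, and the coloring below uses 4 colors, so χ(G) = 4.
A valid 4-coloring: color 1: [1, 3, 6, 21]; color 2: [8, 14, 20]; color 3: [7, 12, 13]; color 4: [16].

χ(G) = 4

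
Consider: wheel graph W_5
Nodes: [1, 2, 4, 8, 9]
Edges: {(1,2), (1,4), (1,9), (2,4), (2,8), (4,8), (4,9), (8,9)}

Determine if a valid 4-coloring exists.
Yes, G is 4-colorable

A valid 4-coloring: color 1: [4]; color 2: [1, 8]; color 3: [2, 9].
(χ(G) = 3 ≤ 4.)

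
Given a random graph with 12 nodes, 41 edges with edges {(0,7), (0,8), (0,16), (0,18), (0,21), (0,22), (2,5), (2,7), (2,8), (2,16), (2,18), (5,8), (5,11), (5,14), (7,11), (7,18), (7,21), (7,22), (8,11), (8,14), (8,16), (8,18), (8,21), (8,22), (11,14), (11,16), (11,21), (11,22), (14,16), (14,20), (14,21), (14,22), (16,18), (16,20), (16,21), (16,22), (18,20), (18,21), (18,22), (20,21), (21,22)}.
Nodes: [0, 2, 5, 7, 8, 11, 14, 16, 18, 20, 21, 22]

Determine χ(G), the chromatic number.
Clique number ω(G) = 6 (lower bound: χ ≥ ω).
The clique on [0, 8, 16, 18, 21, 22] has size 6, forcing χ ≥ 6, and the coloring below uses 6 colors, so χ(G) = 6.
A valid 6-coloring: color 1: [5, 21]; color 2: [7, 8, 20]; color 3: [16]; color 4: [2, 22]; color 5: [14, 18]; color 6: [0, 11].

χ(G) = 6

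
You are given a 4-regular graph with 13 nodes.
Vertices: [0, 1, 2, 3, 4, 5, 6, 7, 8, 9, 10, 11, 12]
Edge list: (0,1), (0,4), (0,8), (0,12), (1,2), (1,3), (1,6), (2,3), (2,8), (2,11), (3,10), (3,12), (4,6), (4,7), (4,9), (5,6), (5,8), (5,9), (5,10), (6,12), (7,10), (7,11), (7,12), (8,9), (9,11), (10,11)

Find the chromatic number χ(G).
Clique number ω(G) = 3 (lower bound: χ ≥ ω).
The clique on [1, 2, 3] has size 3, forcing χ ≥ 3, and the coloring below uses 3 colors, so χ(G) = 3.
A valid 3-coloring: color 1: [0, 3, 5, 11]; color 2: [1, 4, 8, 10, 12]; color 3: [2, 6, 7, 9].

χ(G) = 3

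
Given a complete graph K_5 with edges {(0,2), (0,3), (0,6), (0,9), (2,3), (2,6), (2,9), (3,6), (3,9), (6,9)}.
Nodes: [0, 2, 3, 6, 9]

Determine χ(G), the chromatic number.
χ(G) = 5

Clique number ω(G) = 5 (lower bound: χ ≥ ω).
The clique on [0, 2, 3, 6, 9] has size 5, forcing χ ≥ 5, and the coloring below uses 5 colors, so χ(G) = 5.
A valid 5-coloring: color 1: [2]; color 2: [0]; color 3: [3]; color 4: [6]; color 5: [9].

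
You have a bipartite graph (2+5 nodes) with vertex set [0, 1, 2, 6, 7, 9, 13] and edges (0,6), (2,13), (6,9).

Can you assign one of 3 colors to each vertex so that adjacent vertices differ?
Yes, G is 3-colorable

A valid 3-coloring: color 1: [1, 6, 7, 13]; color 2: [0, 2, 9].
(χ(G) = 2 ≤ 3.)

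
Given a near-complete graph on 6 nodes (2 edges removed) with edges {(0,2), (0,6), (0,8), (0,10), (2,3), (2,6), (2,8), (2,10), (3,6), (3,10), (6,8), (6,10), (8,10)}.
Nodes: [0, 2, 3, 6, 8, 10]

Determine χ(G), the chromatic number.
χ(G) = 5

Clique number ω(G) = 5 (lower bound: χ ≥ ω).
The clique on [0, 2, 6, 8, 10] has size 5, forcing χ ≥ 5, and the coloring below uses 5 colors, so χ(G) = 5.
A valid 5-coloring: color 1: [10]; color 2: [2]; color 3: [6]; color 4: [3, 8]; color 5: [0].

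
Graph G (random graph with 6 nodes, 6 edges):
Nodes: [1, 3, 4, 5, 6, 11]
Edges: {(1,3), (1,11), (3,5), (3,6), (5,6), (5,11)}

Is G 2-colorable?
The clique on vertices [3, 5, 6] has size 3 > 2, so it alone needs 3 colors.

No, G is not 2-colorable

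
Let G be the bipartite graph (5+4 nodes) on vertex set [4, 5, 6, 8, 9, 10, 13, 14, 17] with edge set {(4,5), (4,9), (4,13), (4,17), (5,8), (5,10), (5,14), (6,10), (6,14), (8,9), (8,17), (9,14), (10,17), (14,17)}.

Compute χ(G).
χ(G) = 2

Clique number ω(G) = 2 (lower bound: χ ≥ ω).
The graph is bipartite (no odd cycle), so 2 colors suffice: χ(G) = 2.
A valid 2-coloring: color 1: [5, 6, 9, 13, 17]; color 2: [4, 8, 10, 14].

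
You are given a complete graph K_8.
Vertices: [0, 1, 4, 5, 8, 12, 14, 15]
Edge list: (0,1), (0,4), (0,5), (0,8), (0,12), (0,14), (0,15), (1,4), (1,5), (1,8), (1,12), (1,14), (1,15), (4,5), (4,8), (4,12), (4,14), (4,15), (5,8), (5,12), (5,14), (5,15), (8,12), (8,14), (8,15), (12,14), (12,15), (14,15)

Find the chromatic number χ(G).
χ(G) = 8

Clique number ω(G) = 8 (lower bound: χ ≥ ω).
The clique on [0, 1, 4, 5, 8, 12, 14, 15] has size 8, forcing χ ≥ 8, and the coloring below uses 8 colors, so χ(G) = 8.
A valid 8-coloring: color 1: [12]; color 2: [1]; color 3: [5]; color 4: [4]; color 5: [8]; color 6: [15]; color 7: [0]; color 8: [14].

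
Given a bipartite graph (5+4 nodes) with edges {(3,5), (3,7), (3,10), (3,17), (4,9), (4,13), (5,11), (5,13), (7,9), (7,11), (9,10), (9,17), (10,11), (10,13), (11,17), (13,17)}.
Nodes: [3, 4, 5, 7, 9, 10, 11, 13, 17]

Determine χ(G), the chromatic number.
Clique number ω(G) = 2 (lower bound: χ ≥ ω).
The graph is bipartite (no odd cycle), so 2 colors suffice: χ(G) = 2.
A valid 2-coloring: color 1: [4, 5, 7, 10, 17]; color 2: [3, 9, 11, 13].

χ(G) = 2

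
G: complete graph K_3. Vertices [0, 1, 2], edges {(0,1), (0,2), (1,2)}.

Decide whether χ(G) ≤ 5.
Yes, G is 5-colorable

A valid 5-coloring: color 1: [2]; color 2: [1]; color 3: [0].
(χ(G) = 3 ≤ 5.)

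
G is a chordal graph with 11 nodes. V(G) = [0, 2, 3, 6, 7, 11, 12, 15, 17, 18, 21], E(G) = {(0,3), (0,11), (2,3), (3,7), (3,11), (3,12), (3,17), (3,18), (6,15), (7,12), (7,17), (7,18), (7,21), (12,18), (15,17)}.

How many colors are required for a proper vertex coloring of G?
χ(G) = 4

Clique number ω(G) = 4 (lower bound: χ ≥ ω).
The clique on [3, 7, 12, 18] has size 4, forcing χ ≥ 4, and the coloring below uses 4 colors, so χ(G) = 4.
A valid 4-coloring: color 1: [3, 15, 21]; color 2: [0, 2, 6, 7]; color 3: [11, 12, 17]; color 4: [18].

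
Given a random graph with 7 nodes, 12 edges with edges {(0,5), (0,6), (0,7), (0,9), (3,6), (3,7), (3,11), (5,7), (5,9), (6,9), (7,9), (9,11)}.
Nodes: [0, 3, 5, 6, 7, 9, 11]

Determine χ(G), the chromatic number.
χ(G) = 4

Clique number ω(G) = 4 (lower bound: χ ≥ ω).
The clique on [0, 5, 7, 9] has size 4, forcing χ ≥ 4, and the coloring below uses 4 colors, so χ(G) = 4.
A valid 4-coloring: color 1: [3, 9]; color 2: [6, 7, 11]; color 3: [0]; color 4: [5].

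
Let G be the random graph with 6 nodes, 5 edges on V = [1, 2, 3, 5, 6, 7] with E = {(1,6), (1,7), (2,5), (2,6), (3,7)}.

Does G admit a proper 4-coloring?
A valid 4-coloring: color 1: [5, 6, 7]; color 2: [1, 2, 3].
(χ(G) = 2 ≤ 4.)

Yes, G is 4-colorable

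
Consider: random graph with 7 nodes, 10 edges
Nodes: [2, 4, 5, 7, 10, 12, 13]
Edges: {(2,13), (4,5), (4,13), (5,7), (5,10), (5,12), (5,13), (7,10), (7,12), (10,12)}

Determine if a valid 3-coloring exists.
The clique on vertices [5, 7, 10, 12] has size 4 > 3, so it alone needs 4 colors.

No, G is not 3-colorable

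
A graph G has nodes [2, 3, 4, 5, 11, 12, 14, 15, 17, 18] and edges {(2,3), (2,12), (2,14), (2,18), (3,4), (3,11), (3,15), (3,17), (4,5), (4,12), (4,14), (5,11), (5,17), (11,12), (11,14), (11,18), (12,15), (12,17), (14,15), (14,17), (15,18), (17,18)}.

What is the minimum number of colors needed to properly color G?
Clique number ω(G) = 2 (lower bound: χ ≥ ω).
The graph is bipartite (no odd cycle), so 2 colors suffice: χ(G) = 2.
A valid 2-coloring: color 1: [2, 4, 11, 15, 17]; color 2: [3, 5, 12, 14, 18].

χ(G) = 2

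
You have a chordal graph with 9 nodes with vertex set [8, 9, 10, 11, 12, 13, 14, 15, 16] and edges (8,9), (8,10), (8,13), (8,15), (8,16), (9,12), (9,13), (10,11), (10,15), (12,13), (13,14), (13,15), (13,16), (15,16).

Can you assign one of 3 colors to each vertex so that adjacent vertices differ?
No, G is not 3-colorable

The clique on vertices [8, 13, 15, 16] has size 4 > 3, so it alone needs 4 colors.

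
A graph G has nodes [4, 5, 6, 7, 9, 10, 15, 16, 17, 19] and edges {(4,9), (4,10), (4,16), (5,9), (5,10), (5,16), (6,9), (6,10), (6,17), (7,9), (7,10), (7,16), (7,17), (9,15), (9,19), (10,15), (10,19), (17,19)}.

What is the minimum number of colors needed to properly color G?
Clique number ω(G) = 2 (lower bound: χ ≥ ω).
The graph is bipartite (no odd cycle), so 2 colors suffice: χ(G) = 2.
A valid 2-coloring: color 1: [9, 10, 16, 17]; color 2: [4, 5, 6, 7, 15, 19].

χ(G) = 2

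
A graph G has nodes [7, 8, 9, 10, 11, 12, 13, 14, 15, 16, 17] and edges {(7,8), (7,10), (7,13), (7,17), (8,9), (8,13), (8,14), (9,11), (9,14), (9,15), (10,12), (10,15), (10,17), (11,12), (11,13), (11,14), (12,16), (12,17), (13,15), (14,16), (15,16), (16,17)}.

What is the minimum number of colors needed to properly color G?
Clique number ω(G) = 3 (lower bound: χ ≥ ω).
The clique on [7, 8, 13] has size 3, forcing χ ≥ 3, and the coloring below uses 3 colors, so χ(G) = 3.
A valid 3-coloring: color 1: [7, 12, 14, 15]; color 2: [8, 11, 17]; color 3: [9, 10, 13, 16].

χ(G) = 3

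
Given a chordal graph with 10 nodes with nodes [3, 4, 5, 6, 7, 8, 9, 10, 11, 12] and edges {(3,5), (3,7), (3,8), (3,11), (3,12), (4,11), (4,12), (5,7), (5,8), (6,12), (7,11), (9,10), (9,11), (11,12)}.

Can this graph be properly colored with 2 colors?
The clique on vertices [3, 11, 12] has size 3 > 2, so it alone needs 3 colors.

No, G is not 2-colorable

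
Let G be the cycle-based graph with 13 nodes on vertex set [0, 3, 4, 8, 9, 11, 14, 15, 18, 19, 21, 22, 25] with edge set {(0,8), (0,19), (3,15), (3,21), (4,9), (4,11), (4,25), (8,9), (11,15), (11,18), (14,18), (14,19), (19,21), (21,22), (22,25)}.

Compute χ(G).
χ(G) = 3

Clique number ω(G) = 2 (lower bound: χ ≥ ω).
Odd cycle [3, 21, 19, 14, 18, 11, 15] needs 3 colors (χ ≥ 3).
The coloring below uses 3 colors, so χ(G) = 3.
A valid 3-coloring: color 1: [3, 4, 8, 18, 19, 22]; color 2: [0, 9, 11, 14, 21, 25]; color 3: [15].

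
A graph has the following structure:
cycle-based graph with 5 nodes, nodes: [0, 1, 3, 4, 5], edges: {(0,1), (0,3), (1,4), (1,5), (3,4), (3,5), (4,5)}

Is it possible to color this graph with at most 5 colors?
Yes, G is 5-colorable

A valid 5-coloring: color 1: [1, 3]; color 2: [0, 4]; color 3: [5].
(χ(G) = 3 ≤ 5.)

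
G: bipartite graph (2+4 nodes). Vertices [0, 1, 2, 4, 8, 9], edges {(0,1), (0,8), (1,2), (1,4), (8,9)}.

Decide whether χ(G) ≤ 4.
Yes, G is 4-colorable

A valid 4-coloring: color 1: [1, 8]; color 2: [0, 2, 4, 9].
(χ(G) = 2 ≤ 4.)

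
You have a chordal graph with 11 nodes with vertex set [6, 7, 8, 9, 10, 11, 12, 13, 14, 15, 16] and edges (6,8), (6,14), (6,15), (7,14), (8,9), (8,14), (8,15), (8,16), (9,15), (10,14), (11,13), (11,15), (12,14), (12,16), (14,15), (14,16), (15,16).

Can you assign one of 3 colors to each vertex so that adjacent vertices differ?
The clique on vertices [8, 14, 15, 16] has size 4 > 3, so it alone needs 4 colors.

No, G is not 3-colorable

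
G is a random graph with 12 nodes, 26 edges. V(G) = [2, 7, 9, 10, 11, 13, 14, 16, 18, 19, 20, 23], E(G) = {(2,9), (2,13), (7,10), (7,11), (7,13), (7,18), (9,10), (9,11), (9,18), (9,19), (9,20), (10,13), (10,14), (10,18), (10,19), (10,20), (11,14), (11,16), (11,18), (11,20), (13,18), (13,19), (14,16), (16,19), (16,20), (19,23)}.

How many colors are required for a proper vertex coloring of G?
Clique number ω(G) = 4 (lower bound: χ ≥ ω).
The clique on [7, 10, 13, 18] has size 4, forcing χ ≥ 4, and the coloring below uses 4 colors, so χ(G) = 4.
A valid 4-coloring: color 1: [2, 10, 11, 23]; color 2: [9, 13, 16]; color 3: [7, 14, 19, 20]; color 4: [18].

χ(G) = 4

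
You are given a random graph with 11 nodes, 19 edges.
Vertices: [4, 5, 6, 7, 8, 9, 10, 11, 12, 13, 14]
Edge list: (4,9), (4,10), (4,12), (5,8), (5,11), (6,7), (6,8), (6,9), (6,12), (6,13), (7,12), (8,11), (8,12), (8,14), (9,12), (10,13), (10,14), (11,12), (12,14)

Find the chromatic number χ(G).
χ(G) = 3

Clique number ω(G) = 3 (lower bound: χ ≥ ω).
The clique on [8, 11, 12] has size 3, forcing χ ≥ 3, and the coloring below uses 3 colors, so χ(G) = 3.
A valid 3-coloring: color 1: [5, 10, 12]; color 2: [7, 8, 9, 13]; color 3: [4, 6, 11, 14].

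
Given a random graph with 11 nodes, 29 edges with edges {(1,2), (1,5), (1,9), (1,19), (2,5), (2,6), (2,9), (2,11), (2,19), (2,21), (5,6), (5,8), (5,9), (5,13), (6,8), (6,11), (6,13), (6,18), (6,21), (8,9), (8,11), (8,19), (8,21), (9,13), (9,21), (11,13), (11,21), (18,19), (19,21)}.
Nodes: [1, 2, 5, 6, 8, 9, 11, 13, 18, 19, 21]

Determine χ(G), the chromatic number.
Clique number ω(G) = 4 (lower bound: χ ≥ ω).
The clique on [6, 8, 11, 21] has size 4, forcing χ ≥ 4, and the coloring below uses 4 colors, so χ(G) = 4.
A valid 4-coloring: color 1: [6, 9, 19]; color 2: [2, 8, 13, 18]; color 3: [5, 21]; color 4: [1, 11].

χ(G) = 4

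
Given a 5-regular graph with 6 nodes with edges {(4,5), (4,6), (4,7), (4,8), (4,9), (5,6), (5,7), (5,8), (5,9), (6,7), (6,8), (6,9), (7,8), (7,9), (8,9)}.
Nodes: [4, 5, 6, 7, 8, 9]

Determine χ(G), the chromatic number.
χ(G) = 6

Clique number ω(G) = 6 (lower bound: χ ≥ ω).
The clique on [4, 5, 6, 7, 8, 9] has size 6, forcing χ ≥ 6, and the coloring below uses 6 colors, so χ(G) = 6.
A valid 6-coloring: color 1: [4]; color 2: [6]; color 3: [7]; color 4: [9]; color 5: [5]; color 6: [8].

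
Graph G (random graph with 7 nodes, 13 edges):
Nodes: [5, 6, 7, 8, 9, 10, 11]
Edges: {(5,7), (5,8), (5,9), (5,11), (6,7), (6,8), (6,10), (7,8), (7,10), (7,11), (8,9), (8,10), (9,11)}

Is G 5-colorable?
Yes, G is 5-colorable

A valid 5-coloring: color 1: [7, 9]; color 2: [8, 11]; color 3: [5, 6]; color 4: [10].
(χ(G) = 4 ≤ 5.)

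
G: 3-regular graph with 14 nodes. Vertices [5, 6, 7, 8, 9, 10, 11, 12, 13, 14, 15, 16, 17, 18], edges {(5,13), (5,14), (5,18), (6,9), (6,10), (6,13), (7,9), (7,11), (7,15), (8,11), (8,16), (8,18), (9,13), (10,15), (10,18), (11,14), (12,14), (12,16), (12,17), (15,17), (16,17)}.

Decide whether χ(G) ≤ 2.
No, G is not 2-colorable

The clique on vertices [6, 9, 13] has size 3 > 2, so it alone needs 3 colors.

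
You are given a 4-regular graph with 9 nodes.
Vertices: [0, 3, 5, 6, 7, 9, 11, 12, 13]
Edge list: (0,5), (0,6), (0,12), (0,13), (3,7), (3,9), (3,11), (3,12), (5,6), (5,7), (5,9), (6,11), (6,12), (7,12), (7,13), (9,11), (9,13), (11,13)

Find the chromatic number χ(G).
χ(G) = 3

Clique number ω(G) = 3 (lower bound: χ ≥ ω).
The clique on [0, 6, 12] has size 3, forcing χ ≥ 3, and the coloring below uses 3 colors, so χ(G) = 3.
A valid 3-coloring: color 1: [5, 11, 12]; color 2: [0, 7, 9]; color 3: [3, 6, 13].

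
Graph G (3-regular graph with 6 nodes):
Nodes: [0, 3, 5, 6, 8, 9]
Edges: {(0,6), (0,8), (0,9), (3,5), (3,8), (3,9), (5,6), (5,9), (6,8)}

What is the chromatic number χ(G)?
χ(G) = 3

Clique number ω(G) = 3 (lower bound: χ ≥ ω).
The clique on [0, 6, 8] has size 3, forcing χ ≥ 3, and the coloring below uses 3 colors, so χ(G) = 3.
A valid 3-coloring: color 1: [3, 6]; color 2: [0, 5]; color 3: [8, 9].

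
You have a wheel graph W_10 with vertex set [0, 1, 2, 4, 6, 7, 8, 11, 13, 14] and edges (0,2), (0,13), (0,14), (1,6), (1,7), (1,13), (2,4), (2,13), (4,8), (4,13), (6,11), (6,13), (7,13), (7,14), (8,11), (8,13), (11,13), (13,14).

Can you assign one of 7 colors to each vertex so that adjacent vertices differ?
Yes, G is 7-colorable

A valid 7-coloring: color 1: [13]; color 2: [0, 4, 7, 11]; color 3: [2, 6, 8, 14]; color 4: [1].
(χ(G) = 4 ≤ 7.)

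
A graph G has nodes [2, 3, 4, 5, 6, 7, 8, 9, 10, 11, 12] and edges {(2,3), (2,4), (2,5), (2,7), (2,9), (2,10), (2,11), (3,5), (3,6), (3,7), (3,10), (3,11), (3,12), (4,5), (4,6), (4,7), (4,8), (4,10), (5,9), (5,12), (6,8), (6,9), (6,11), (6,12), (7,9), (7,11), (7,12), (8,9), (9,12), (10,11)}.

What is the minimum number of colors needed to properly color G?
Clique number ω(G) = 4 (lower bound: χ ≥ ω).
The clique on [2, 3, 10, 11] has size 4, forcing χ ≥ 4, and the coloring below uses 4 colors, so χ(G) = 4.
A valid 4-coloring: color 1: [2, 8, 12]; color 2: [3, 4, 9]; color 3: [5, 6, 7, 10]; color 4: [11].

χ(G) = 4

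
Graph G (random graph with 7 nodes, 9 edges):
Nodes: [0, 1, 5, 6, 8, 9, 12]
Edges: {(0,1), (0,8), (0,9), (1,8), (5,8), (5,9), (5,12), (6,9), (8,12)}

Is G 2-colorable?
The clique on vertices [0, 1, 8] has size 3 > 2, so it alone needs 3 colors.

No, G is not 2-colorable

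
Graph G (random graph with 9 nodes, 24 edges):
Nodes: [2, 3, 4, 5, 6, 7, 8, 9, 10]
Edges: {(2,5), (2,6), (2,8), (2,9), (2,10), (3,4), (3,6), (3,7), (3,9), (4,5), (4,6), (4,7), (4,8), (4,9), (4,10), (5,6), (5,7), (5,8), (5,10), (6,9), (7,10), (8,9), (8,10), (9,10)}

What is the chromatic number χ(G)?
Clique number ω(G) = 4 (lower bound: χ ≥ ω).
The clique on [2, 8, 9, 10] has size 4, forcing χ ≥ 4, and the coloring below uses 4 colors, so χ(G) = 4.
A valid 4-coloring: color 1: [2, 4]; color 2: [5, 9]; color 3: [3, 10]; color 4: [6, 7, 8].

χ(G) = 4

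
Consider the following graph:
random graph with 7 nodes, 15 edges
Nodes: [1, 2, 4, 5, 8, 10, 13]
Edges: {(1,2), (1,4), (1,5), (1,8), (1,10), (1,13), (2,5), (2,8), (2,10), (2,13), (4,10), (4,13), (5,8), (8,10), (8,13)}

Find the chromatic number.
χ(G) = 4

Clique number ω(G) = 4 (lower bound: χ ≥ ω).
The clique on [1, 2, 8, 10] has size 4, forcing χ ≥ 4, and the coloring below uses 4 colors, so χ(G) = 4.
A valid 4-coloring: color 1: [1]; color 2: [4, 8]; color 3: [2]; color 4: [5, 10, 13].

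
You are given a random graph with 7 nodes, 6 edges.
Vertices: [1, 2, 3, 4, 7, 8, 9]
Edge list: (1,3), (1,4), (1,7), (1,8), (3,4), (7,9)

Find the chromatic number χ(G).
Clique number ω(G) = 3 (lower bound: χ ≥ ω).
The clique on [1, 3, 4] has size 3, forcing χ ≥ 3, and the coloring below uses 3 colors, so χ(G) = 3.
A valid 3-coloring: color 1: [1, 2, 9]; color 2: [3, 7, 8]; color 3: [4].

χ(G) = 3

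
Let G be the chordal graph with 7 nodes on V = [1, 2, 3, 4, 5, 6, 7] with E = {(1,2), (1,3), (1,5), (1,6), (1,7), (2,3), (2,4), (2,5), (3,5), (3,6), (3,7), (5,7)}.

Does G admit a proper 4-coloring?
A valid 4-coloring: color 1: [3, 4]; color 2: [1]; color 3: [2, 6, 7]; color 4: [5].
(χ(G) = 4 ≤ 4.)

Yes, G is 4-colorable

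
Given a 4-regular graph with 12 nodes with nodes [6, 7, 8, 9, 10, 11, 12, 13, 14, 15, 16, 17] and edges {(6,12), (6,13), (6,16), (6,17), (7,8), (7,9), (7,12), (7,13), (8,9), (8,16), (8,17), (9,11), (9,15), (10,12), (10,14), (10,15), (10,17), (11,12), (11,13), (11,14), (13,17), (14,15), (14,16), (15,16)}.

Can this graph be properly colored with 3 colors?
Suppose a proper 3-coloring c exists. The clique [6, 13, 17] takes 3 distinct colors; by symmetry let c(6) = 1, c(13) = 2, c(17) = 3.
- Vertex 7: neighbors [13] already have colors [2]; try each remaining color.
- Case c(7) = 1:
  - Vertex 8: neighbors [7, 17] already have colors [1, 3] ⇒ c(8) = 2.
  - Vertex 9: neighbors [7, 8] already have colors [1, 2] ⇒ c(9) = 3.
  - Vertex 11: neighbors [13, 9] already have colors [2, 3] ⇒ c(11) = 1.
  - Vertex 16: neighbors [6, 8] already have colors [1, 2] ⇒ c(16) = 3.
  - Vertex 14: neighbors [11, 16] already have colors [1, 3] ⇒ c(14) = 2.
  - Vertex 10: neighbors [14, 17] already have colors [2, 3] ⇒ c(10) = 1.
  - Vertex 15: neighbors [10, 14, 9] already have colors [1, 2, 3] — all 3 colors blocked. Contradiction.
- Case c(7) = 3:
  - Vertex 12: neighbors [6, 7] already have colors [1, 3] ⇒ c(12) = 2.
  - Vertex 10: neighbors [12, 17] already have colors [2, 3] ⇒ c(10) = 1.
  - Vertex 9: neighbors [7] already have colors [3]; try each remaining color.
  - Case c(9) = 1:
    - Vertex 8: neighbors [9, 7] already have colors [1, 3] ⇒ c(8) = 2.
    - Vertex 16: neighbors [6, 8] already have colors [1, 2] ⇒ c(16) = 3.
    - Vertex 14: neighbors [10, 16] already have colors [1, 3] ⇒ c(14) = 2.
    - Vertex 15: neighbors [9, 14, 16] already have colors [1, 2, 3] — all 3 colors blocked. Contradiction.
  - Case c(9) = 2:
    - Vertex 15: neighbors [10, 9] already have colors [1, 2] ⇒ c(15) = 3.
    - Vertex 14: neighbors [10, 15] already have colors [1, 3] ⇒ c(14) = 2.
    - Vertex 16: neighbors [6, 14, 15] already have colors [1, 2, 3] — all 3 colors blocked. Contradiction.
Every case ends in a contradiction, so G has no proper 3-coloring (χ ≥ 4).

No, G is not 3-colorable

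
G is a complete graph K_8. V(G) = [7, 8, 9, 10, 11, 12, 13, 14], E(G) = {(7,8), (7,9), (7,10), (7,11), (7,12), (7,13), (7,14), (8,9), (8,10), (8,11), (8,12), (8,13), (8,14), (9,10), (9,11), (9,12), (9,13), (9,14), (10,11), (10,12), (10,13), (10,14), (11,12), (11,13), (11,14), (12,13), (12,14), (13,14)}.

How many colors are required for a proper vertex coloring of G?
Clique number ω(G) = 8 (lower bound: χ ≥ ω).
The clique on [7, 8, 9, 10, 11, 12, 13, 14] has size 8, forcing χ ≥ 8, and the coloring below uses 8 colors, so χ(G) = 8.
A valid 8-coloring: color 1: [10]; color 2: [14]; color 3: [7]; color 4: [8]; color 5: [9]; color 6: [12]; color 7: [11]; color 8: [13].

χ(G) = 8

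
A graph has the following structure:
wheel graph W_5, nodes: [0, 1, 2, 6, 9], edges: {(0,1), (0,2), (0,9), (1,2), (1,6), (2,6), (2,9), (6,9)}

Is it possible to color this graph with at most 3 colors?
A valid 3-coloring: color 1: [2]; color 2: [0, 6]; color 3: [1, 9].
(χ(G) = 3 ≤ 3.)

Yes, G is 3-colorable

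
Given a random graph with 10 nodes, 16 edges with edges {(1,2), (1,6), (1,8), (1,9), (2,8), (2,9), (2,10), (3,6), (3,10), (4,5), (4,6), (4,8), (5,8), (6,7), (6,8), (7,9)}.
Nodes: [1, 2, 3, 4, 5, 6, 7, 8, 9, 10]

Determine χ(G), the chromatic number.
χ(G) = 3

Clique number ω(G) = 3 (lower bound: χ ≥ ω).
The clique on [1, 2, 8] has size 3, forcing χ ≥ 3, and the coloring below uses 3 colors, so χ(G) = 3.
A valid 3-coloring: color 1: [2, 5, 6]; color 2: [8, 9, 10]; color 3: [1, 3, 4, 7].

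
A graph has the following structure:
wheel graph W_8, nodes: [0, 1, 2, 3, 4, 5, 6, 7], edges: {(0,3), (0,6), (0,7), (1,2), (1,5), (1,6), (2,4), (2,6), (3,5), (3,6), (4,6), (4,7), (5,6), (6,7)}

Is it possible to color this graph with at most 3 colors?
Odd cycle [5, 1, 2, 4, 7, 0, 3] needs 3 colors (χ ≥ 3).
Vertex 6 is adjacent to every vertex of [0, 1, 2, 3, 4, 5, 7], which already need 3 colors among themselves, so 6 needs a new color (χ ≥ 4).
Hence χ(G) ≥ 4 > 3, so no proper 3-coloring exists.

No, G is not 3-colorable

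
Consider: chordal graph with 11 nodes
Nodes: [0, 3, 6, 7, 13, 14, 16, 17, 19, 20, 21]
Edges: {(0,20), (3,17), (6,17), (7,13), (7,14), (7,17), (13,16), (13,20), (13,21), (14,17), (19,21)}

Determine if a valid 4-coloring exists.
Yes, G is 4-colorable

A valid 4-coloring: color 1: [0, 13, 17, 19]; color 2: [3, 6, 7, 16, 20, 21]; color 3: [14].
(χ(G) = 3 ≤ 4.)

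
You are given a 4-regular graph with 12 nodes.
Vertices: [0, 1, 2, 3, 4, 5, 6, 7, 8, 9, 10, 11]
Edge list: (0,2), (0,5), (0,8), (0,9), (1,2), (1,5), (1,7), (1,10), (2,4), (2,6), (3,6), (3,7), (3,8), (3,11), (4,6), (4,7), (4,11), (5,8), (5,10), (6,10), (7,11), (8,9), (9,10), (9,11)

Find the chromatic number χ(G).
Clique number ω(G) = 3 (lower bound: χ ≥ ω).
The clique on [0, 8, 9] has size 3, forcing χ ≥ 3, and the coloring below uses 3 colors, so χ(G) = 3.
A valid 3-coloring: color 1: [2, 8, 10, 11]; color 2: [0, 1, 3, 4]; color 3: [5, 6, 7, 9].

χ(G) = 3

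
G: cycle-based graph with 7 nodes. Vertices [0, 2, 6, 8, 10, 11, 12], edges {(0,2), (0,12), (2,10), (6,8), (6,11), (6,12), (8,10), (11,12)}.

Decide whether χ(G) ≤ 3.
Yes, G is 3-colorable

A valid 3-coloring: color 1: [0, 6, 10]; color 2: [2, 8, 12]; color 3: [11].
(χ(G) = 3 ≤ 3.)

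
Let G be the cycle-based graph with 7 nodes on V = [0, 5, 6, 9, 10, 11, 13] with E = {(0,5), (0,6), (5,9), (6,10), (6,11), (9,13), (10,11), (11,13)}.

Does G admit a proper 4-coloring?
Yes, G is 4-colorable

A valid 4-coloring: color 1: [5, 6, 13]; color 2: [0, 9, 11]; color 3: [10].
(χ(G) = 3 ≤ 4.)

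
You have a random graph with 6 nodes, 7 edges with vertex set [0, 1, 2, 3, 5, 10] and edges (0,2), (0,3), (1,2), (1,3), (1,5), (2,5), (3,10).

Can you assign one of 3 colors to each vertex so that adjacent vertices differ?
A valid 3-coloring: color 1: [2, 3]; color 2: [0, 1, 10]; color 3: [5].
(χ(G) = 3 ≤ 3.)

Yes, G is 3-colorable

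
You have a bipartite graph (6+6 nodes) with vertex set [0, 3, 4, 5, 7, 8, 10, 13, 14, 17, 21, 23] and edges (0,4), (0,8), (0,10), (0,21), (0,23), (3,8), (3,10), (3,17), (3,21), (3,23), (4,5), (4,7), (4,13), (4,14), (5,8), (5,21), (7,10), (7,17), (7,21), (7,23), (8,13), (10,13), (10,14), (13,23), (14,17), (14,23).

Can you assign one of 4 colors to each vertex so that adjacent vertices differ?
Yes, G is 4-colorable

A valid 4-coloring: color 1: [0, 3, 5, 7, 13, 14]; color 2: [4, 8, 10, 17, 21, 23].
(χ(G) = 2 ≤ 4.)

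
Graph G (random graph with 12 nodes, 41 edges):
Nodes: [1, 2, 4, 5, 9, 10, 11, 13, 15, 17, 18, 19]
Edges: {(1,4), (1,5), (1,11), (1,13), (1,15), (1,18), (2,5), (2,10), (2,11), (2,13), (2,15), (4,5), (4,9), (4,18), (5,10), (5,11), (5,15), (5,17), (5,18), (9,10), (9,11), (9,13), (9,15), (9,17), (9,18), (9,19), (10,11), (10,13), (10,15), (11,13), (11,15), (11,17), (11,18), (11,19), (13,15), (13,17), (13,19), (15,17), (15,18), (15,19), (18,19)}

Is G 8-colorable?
Yes, G is 8-colorable

A valid 8-coloring: color 1: [4, 11]; color 2: [15]; color 3: [13, 18]; color 4: [5, 9]; color 5: [1, 10, 17, 19]; color 6: [2].
(χ(G) = 6 ≤ 8.)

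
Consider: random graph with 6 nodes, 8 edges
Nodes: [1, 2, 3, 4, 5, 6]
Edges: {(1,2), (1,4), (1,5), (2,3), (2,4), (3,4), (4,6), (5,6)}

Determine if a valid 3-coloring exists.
Yes, G is 3-colorable

A valid 3-coloring: color 1: [4, 5]; color 2: [2, 6]; color 3: [1, 3].
(χ(G) = 3 ≤ 3.)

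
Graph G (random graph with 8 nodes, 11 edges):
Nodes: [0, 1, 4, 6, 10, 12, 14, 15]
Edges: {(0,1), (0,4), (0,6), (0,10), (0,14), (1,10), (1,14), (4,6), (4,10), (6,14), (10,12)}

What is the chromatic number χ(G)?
Clique number ω(G) = 3 (lower bound: χ ≥ ω).
Odd cycle [1, 10, 4, 6, 14] needs 3 colors (χ ≥ 3).
Vertex 0 is adjacent to every vertex of [1, 4, 6, 10, 14], which already need 3 colors among themselves, so 0 needs a new color (χ ≥ 4).
The coloring below uses 4 colors, so χ(G) = 4.
A valid 4-coloring: color 1: [0, 12, 15]; color 2: [10, 14]; color 3: [1, 6]; color 4: [4].

χ(G) = 4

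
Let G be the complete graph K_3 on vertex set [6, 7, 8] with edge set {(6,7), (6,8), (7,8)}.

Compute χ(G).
Clique number ω(G) = 3 (lower bound: χ ≥ ω).
The clique on [6, 7, 8] has size 3, forcing χ ≥ 3, and the coloring below uses 3 colors, so χ(G) = 3.
A valid 3-coloring: color 1: [6]; color 2: [7]; color 3: [8].

χ(G) = 3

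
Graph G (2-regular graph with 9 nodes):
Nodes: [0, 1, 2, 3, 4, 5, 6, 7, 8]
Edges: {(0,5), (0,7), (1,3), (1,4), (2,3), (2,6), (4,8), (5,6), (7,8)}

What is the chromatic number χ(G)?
χ(G) = 3

Clique number ω(G) = 2 (lower bound: χ ≥ ω).
Odd cycle [6, 5, 0, 7, 8, 4, 1, 3, 2] needs 3 colors (χ ≥ 3).
The coloring below uses 3 colors, so χ(G) = 3.
A valid 3-coloring: color 1: [3, 4, 5, 7]; color 2: [0, 1, 2, 8]; color 3: [6].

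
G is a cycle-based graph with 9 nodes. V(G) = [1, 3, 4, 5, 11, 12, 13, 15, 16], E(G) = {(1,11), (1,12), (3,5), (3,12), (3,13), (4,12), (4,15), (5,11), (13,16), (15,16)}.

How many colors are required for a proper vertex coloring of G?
Clique number ω(G) = 2 (lower bound: χ ≥ ω).
Odd cycle [11, 5, 3, 12, 1] needs 3 colors (χ ≥ 3).
The coloring below uses 3 colors, so χ(G) = 3.
A valid 3-coloring: color 1: [11, 12, 13, 15]; color 2: [1, 3, 4, 16]; color 3: [5].

χ(G) = 3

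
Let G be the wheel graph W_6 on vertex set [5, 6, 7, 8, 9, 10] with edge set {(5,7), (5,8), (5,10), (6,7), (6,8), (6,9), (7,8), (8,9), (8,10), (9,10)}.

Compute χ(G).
χ(G) = 4

Clique number ω(G) = 3 (lower bound: χ ≥ ω).
Odd cycle [6, 9, 10, 5, 7] needs 3 colors (χ ≥ 3).
Vertex 8 is adjacent to every vertex of [5, 6, 7, 9, 10], which already need 3 colors among themselves, so 8 needs a new color (χ ≥ 4).
The coloring below uses 4 colors, so χ(G) = 4.
A valid 4-coloring: color 1: [8]; color 2: [5, 6]; color 3: [7, 9]; color 4: [10].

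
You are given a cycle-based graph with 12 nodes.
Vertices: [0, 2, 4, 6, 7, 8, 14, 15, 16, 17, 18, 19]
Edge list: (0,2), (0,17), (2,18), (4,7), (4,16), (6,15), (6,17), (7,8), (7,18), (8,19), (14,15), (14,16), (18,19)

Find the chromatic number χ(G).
χ(G) = 2

Clique number ω(G) = 2 (lower bound: χ ≥ ω).
The graph is bipartite (no odd cycle), so 2 colors suffice: χ(G) = 2.
A valid 2-coloring: color 1: [2, 7, 15, 16, 17, 19]; color 2: [0, 4, 6, 8, 14, 18].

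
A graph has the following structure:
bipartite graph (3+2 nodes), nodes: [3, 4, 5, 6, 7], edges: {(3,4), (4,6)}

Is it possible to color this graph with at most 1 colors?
No, G is not 1-colorable

Edge (3,4) forces its endpoints to differ, so 1 color is not enough.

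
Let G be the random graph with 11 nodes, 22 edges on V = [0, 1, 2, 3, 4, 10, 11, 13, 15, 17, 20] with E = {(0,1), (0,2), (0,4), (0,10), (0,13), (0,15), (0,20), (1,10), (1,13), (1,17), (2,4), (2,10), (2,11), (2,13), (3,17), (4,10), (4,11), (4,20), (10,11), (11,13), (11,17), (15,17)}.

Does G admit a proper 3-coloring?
The clique on vertices [0, 2, 4, 10] has size 4 > 3, so it alone needs 4 colors.

No, G is not 3-colorable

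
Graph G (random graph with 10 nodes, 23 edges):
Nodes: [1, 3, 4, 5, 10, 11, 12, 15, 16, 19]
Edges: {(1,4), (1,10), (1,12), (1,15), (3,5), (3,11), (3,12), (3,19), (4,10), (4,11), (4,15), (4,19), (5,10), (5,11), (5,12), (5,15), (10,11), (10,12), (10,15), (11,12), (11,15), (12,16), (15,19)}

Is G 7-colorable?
Yes, G is 7-colorable

A valid 7-coloring: color 1: [12, 15]; color 2: [1, 11, 16, 19]; color 3: [3, 10]; color 4: [4, 5].
(χ(G) = 4 ≤ 7.)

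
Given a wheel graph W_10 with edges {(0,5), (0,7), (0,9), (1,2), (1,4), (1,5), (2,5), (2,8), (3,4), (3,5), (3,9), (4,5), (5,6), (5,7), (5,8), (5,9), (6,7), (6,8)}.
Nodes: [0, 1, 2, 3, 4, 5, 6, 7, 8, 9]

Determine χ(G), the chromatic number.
χ(G) = 4

Clique number ω(G) = 3 (lower bound: χ ≥ ω).
Odd cycle [0, 9, 3, 4, 1, 2, 8, 6, 7] needs 3 colors (χ ≥ 3).
Vertex 5 is adjacent to every vertex of [0, 1, 2, 3, 4, 6, 7, 8, 9], which already need 3 colors among themselves, so 5 needs a new color (χ ≥ 4).
The coloring below uses 4 colors, so χ(G) = 4.
A valid 4-coloring: color 1: [5]; color 2: [0, 1, 3, 6]; color 3: [2, 4, 7, 9]; color 4: [8].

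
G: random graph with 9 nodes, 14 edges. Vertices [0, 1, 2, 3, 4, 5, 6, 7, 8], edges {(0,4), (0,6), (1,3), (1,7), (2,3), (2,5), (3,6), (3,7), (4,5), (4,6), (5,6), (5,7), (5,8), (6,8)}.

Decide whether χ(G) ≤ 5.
Yes, G is 5-colorable

A valid 5-coloring: color 1: [2, 6, 7]; color 2: [0, 3, 5]; color 3: [1, 4, 8].
(χ(G) = 3 ≤ 5.)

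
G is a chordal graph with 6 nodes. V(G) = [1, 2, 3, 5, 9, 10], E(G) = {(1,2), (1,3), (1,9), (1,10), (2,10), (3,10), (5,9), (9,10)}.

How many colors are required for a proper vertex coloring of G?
Clique number ω(G) = 3 (lower bound: χ ≥ ω).
The clique on [1, 9, 10] has size 3, forcing χ ≥ 3, and the coloring below uses 3 colors, so χ(G) = 3.
A valid 3-coloring: color 1: [1, 5]; color 2: [10]; color 3: [2, 3, 9].

χ(G) = 3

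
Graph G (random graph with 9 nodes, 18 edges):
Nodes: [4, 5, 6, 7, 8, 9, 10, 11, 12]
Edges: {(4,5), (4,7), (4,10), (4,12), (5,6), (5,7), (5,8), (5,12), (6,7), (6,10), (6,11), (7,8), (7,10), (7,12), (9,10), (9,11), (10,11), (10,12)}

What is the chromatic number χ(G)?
Clique number ω(G) = 4 (lower bound: χ ≥ ω).
The clique on [4, 7, 10, 12] has size 4, forcing χ ≥ 4, and the coloring below uses 4 colors, so χ(G) = 4.
A valid 4-coloring: color 1: [5, 10]; color 2: [7, 11]; color 3: [4, 6, 8, 9]; color 4: [12].

χ(G) = 4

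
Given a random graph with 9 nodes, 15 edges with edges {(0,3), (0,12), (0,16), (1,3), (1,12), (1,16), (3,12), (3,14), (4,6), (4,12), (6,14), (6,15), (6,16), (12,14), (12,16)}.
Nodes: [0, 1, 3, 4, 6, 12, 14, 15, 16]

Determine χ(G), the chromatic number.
Clique number ω(G) = 3 (lower bound: χ ≥ ω).
The clique on [0, 12, 16] has size 3, forcing χ ≥ 3, and the coloring below uses 3 colors, so χ(G) = 3.
A valid 3-coloring: color 1: [6, 12]; color 2: [3, 4, 15, 16]; color 3: [0, 1, 14].

χ(G) = 3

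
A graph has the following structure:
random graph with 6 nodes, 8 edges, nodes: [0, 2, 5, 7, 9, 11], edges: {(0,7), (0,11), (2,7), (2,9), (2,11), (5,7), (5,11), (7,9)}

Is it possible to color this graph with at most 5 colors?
A valid 5-coloring: color 1: [7, 11]; color 2: [0, 2, 5]; color 3: [9].
(χ(G) = 3 ≤ 5.)

Yes, G is 5-colorable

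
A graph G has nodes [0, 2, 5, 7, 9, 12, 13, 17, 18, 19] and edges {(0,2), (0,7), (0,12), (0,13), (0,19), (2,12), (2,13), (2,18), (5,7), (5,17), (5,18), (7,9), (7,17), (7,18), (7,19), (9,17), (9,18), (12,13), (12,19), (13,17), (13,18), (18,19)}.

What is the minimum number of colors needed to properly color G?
χ(G) = 4

Clique number ω(G) = 4 (lower bound: χ ≥ ω).
The clique on [0, 2, 12, 13] has size 4, forcing χ ≥ 4, and the coloring below uses 4 colors, so χ(G) = 4.
A valid 4-coloring: color 1: [7, 12]; color 2: [0, 17, 18]; color 3: [5, 9, 13, 19]; color 4: [2].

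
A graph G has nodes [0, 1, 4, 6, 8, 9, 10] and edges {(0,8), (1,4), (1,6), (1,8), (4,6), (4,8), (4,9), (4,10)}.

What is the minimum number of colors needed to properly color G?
Clique number ω(G) = 3 (lower bound: χ ≥ ω).
The clique on [1, 4, 8] has size 3, forcing χ ≥ 3, and the coloring below uses 3 colors, so χ(G) = 3.
A valid 3-coloring: color 1: [0, 4]; color 2: [6, 8, 9, 10]; color 3: [1].

χ(G) = 3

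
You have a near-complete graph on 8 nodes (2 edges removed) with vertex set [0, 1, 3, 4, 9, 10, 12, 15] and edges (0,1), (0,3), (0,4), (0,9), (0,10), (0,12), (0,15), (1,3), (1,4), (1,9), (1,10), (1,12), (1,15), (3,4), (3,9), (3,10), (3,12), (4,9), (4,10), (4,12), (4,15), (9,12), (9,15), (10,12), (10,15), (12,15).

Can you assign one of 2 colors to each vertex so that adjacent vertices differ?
The clique on vertices [0, 1, 3, 4, 9, 12] has size 6 > 2, so it alone needs 6 colors.

No, G is not 2-colorable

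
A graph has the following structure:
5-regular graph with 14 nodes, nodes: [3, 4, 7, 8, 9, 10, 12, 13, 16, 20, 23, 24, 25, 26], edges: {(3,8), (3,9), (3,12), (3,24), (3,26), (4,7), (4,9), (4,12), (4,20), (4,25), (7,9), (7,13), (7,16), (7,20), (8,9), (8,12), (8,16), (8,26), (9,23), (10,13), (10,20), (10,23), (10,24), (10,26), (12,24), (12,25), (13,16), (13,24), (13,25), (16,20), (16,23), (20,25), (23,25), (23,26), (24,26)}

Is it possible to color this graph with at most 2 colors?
The clique on vertices [3, 8, 9] has size 3 > 2, so it alone needs 3 colors.

No, G is not 2-colorable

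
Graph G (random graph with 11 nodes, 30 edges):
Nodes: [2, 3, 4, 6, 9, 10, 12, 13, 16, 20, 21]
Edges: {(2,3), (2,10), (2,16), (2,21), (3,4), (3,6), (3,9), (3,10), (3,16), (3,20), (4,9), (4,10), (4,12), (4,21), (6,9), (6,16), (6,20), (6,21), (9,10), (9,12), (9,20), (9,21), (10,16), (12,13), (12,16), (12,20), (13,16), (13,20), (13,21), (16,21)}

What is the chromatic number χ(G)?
χ(G) = 4

Clique number ω(G) = 4 (lower bound: χ ≥ ω).
The clique on [2, 3, 10, 16] has size 4, forcing χ ≥ 4, and the coloring below uses 4 colors, so χ(G) = 4.
A valid 4-coloring: color 1: [9, 16]; color 2: [3, 12, 21]; color 3: [10, 20]; color 4: [2, 4, 6, 13].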